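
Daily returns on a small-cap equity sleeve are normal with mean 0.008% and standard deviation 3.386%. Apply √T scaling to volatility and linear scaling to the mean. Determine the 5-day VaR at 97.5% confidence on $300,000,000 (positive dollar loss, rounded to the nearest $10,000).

$44,400,000

At 97.5%, z = 1.960.
σ_{5d} = 3.386% × √5 = 7.571%; μ_{5d} = 5 × 0.008% = 0.040%.
VaR = −(0.040%) + 1.960 × 7.571% = 14.799%.
On $300,000,000: 0.14799 × $300,000,000 = $44,397,000.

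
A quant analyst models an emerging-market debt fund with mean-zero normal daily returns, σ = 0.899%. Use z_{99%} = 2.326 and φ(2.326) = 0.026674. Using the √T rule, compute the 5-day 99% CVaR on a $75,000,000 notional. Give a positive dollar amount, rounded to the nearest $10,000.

σ_{5d} = 0.899% × √5 = 2.010%.
ES multiplier = φ(z)/(1−α) = 0.026674/0.01 = 2.667.
ES = 2.010% × 2.667 = 5.361%; on $75,000,000: $4,020,750.

$4,020,000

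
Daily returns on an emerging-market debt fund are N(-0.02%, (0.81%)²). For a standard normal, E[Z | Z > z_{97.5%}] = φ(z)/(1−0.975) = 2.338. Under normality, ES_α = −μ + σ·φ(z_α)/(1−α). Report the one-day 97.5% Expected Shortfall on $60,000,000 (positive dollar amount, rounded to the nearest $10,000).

$1,150,000

ES = −(-0.02%) + 0.81% × 2.338 = 1.914%.
On $60,000,000: 0.01914 × $60,000,000 = $1,148,400.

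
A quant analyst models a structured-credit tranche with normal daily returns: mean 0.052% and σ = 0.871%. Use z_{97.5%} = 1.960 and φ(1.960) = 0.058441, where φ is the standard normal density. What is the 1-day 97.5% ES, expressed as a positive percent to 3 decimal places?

Tail multiplier: φ(z)/(1−α) = 0.058441 / 0.025 = 2.338.
ES = −(0.052%) + 0.871% × 2.338 = 1.984%.

1.984%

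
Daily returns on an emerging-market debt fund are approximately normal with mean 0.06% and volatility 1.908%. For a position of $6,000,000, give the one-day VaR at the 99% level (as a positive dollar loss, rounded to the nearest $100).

$262,700

At 99% one-sided, z = 2.326.
VaR = −μ + z·σ = −(0.06%) + 2.326 × 1.908% = 4.378%.
On $6,000,000: 0.04378 × $6,000,000 = $262,680.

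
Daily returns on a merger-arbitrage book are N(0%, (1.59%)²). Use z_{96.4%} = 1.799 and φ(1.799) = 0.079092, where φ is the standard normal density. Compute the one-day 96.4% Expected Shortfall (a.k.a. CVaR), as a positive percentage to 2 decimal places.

Tail multiplier: φ(z)/(1−α) = 0.079092 / 0.036 = 2.197.
ES = 1.59% × 2.197 = 3.493%.

3.49%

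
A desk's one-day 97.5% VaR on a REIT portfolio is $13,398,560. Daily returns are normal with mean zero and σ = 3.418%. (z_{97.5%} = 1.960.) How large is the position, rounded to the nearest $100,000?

$200,000,000

VaR as a fraction of value: z·σ = 1.960 × 3.418% = 6.69928%.
Position = $13,398,560 / 0.0669928 = $200,000,000.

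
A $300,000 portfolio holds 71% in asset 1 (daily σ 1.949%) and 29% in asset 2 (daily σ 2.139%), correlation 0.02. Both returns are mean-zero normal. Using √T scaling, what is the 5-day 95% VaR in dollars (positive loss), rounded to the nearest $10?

$16,860

σ_p = √(0.71²·1.949² + 0.29²·2.139² + 2·0.02·0.71·0.29·1.949·2.139) = 1.528%.
σ_{5d} = 1.528% × √5 = 3.417%.
z(95%) = 1.645.
VaR = 1.645 × 3.417% = 5.621%; on $300,000 that is $16,863.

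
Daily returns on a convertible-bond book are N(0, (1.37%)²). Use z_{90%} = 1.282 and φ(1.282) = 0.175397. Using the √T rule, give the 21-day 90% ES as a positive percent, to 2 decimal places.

11.01%

σ_{21d} = 1.37% × √21 = 6.278%.
ES multiplier = φ(z)/(1−α) = 0.175397/0.1 = 1.754.
ES = 6.278% × 1.754 = 11.012%.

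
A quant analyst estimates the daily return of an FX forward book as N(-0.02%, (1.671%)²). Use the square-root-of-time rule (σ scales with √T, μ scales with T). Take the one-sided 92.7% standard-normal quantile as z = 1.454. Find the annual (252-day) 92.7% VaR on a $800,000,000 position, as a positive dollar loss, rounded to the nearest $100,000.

$348,900,000

σ_{252d} = 1.671% × √252 = 26.526%; μ_{252d} = 252 × -0.02% = -5.040%.
VaR = −(-5.040%) + 1.454 × 26.526% = 43.609%.
On $800,000,000: 0.43609 × $800,000,000 = $348,872,000.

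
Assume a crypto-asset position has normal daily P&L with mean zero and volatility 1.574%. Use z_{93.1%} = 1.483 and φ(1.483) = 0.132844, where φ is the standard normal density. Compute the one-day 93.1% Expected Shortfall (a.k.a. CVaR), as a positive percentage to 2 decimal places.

3.03%

Tail multiplier: φ(z)/(1−α) = 0.132844 / 0.069 = 1.925.
ES = 1.574% × 1.925 = 3.030%.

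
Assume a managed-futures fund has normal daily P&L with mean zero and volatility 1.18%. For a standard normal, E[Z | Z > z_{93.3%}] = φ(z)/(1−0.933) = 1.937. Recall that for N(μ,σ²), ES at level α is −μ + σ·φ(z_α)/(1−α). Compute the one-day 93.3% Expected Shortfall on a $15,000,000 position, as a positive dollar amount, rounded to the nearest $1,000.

$343,000

ES = 1.18% × 1.937 = 2.286%.
On $15,000,000: 0.02286 × $15,000,000 = $342,900.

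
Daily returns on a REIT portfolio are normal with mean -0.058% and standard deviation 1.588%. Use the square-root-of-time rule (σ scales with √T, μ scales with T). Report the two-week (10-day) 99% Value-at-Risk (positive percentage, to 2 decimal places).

12.26%

At 99%, z = 2.326.
σ_{10d} = 1.588% × √10 = 5.022%; μ_{10d} = 10 × -0.058% = -0.580%.
VaR = −(-0.580%) + 2.326 × 5.022% = 12.261%.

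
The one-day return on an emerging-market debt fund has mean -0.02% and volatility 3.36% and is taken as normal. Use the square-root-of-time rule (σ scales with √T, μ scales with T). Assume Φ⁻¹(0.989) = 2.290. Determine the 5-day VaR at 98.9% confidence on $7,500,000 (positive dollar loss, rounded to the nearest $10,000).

σ_{5d} = 3.36% × √5 = 7.513%; μ_{5d} = 5 × -0.02% = -0.100%.
VaR = −(-0.100%) + 2.290 × 7.513% = 17.305%.
On $7,500,000: 0.17305 × $7,500,000 = $1,297,875.

$1,300,000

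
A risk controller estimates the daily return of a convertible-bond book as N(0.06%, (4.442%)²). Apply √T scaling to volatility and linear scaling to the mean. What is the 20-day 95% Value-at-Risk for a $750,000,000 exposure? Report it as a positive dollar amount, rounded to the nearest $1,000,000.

$236,000,000

At 95%, z = 1.645.
σ_{20d} = 4.442% × √20 = 19.865%; μ_{20d} = 20 × 0.06% = 1.200%.
VaR = −(1.200%) + 1.645 × 19.865% = 31.478%.
On $750,000,000: 0.31478 × $750,000,000 = $236,085,000.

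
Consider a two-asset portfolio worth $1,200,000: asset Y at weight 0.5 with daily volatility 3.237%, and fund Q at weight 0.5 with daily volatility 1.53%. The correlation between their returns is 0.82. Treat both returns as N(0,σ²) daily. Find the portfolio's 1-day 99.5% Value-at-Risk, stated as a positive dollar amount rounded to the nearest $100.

$70,700

σ_p² = 0.5²·3.237² + 0.5²·1.53² + 2·0.82·0.5·0.5·3.237·1.53 = 5.2353 (%²).
σ_p = √5.2353 = 2.288%.
At 99.5%, z = 2.576.
VaR = 2.576 × 2.288% = 5.894%; on $1,200,000 that is $70,728.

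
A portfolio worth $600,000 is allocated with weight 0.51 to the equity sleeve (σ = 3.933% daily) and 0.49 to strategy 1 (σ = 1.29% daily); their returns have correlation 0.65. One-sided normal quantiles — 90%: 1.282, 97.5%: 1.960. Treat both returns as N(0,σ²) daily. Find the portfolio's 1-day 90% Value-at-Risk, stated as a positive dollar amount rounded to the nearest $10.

$18,950

σ_p² = 0.51²·3.933² + 0.49²·1.29² + 2·0.65·0.51·0.49·3.933·1.29 = 6.0712 (%²).
σ_p = √6.0712 = 2.464%.
VaR = 1.282 × 2.464% = 3.159%; on $600,000 that is $18,954.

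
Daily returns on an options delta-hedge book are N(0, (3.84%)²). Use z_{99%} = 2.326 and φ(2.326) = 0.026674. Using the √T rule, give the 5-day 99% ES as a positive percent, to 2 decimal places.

22.90%

σ_{5d} = 3.84% × √5 = 8.587%.
ES multiplier = φ(z)/(1−α) = 0.026674/0.01 = 2.667.
ES = 8.587% × 2.667 = 22.902%.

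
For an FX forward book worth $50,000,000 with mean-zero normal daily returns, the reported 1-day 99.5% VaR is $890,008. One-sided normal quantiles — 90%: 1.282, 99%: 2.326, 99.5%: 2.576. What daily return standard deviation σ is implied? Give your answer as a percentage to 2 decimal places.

0.69%

VaR as a fraction: $890,008 / $50,000,000 = 1.780%.
σ = VaR / z = 1.780% / 2.576 = 0.691%.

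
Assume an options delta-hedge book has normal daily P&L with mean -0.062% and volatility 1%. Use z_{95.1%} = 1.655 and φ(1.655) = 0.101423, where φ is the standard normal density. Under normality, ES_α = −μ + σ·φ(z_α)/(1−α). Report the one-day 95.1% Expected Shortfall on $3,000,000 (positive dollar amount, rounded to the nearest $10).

$63,960

Tail multiplier: φ(z)/(1−α) = 0.101423 / 0.049 = 2.070.
ES = −(-0.062%) + 1% × 2.070 = 2.132%.
On $3,000,000: 0.02132 × $3,000,000 = $63,960.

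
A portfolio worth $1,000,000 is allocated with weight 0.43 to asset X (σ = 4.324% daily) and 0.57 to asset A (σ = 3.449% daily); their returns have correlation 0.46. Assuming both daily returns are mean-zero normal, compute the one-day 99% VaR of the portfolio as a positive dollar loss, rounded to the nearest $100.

σ_p² = 0.43²·4.324² + 0.57²·3.449² + 2·0.46·0.43·0.57·4.324·3.449 = 10.6848 (%²).
σ_p = √10.6848 = 3.269%.
At 99%, z = 2.326.
VaR = 2.326 × 3.269% = 7.604%; on $1,000,000 that is $76,040.

$76,000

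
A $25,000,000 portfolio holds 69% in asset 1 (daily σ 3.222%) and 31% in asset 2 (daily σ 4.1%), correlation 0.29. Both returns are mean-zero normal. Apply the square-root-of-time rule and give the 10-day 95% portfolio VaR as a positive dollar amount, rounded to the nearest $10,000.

$3,720,000

σ_p = √(0.69²·3.222² + 0.31²·4.1² + 2·0.29·0.69·0.31·3.222·4.1) = 2.863%.
σ_{10d} = 2.863% × √10 = 9.054%.
z(95%) = 1.645.
VaR = 1.645 × 9.054% = 14.894%; on $25,000,000 that is $3,723,500.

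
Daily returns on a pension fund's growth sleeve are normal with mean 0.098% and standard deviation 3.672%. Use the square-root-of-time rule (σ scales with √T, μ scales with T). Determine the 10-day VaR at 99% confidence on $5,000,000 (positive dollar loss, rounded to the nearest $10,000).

$1,300,000

At 99%, z = 2.326.
σ_{10d} = 3.672% × √10 = 11.612%; μ_{10d} = 10 × 0.098% = 0.980%.
VaR = −(0.980%) + 2.326 × 11.612% = 26.030%.
On $5,000,000: 0.26030 × $5,000,000 = $1,301,500.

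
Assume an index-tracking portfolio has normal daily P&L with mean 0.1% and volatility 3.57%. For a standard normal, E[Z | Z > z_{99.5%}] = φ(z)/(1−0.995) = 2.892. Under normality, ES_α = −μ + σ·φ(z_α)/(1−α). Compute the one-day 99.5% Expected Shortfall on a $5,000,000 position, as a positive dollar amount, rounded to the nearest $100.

$511,200

ES = −(0.1%) + 3.57% × 2.892 = 10.224%.
On $5,000,000: 0.10224 × $5,000,000 = $511,200.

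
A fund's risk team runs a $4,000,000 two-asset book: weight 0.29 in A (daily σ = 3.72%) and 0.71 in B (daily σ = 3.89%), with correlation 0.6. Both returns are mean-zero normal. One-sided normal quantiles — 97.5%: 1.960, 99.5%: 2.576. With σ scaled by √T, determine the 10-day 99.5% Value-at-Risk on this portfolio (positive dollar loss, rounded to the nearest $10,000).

σ_p = √(0.29²·3.72² + 0.71²·3.89² + 2·0.6·0.29·0.71·3.72·3.89) = 3.517%.
σ_{10d} = 3.517% × √10 = 11.122%.
VaR = 2.576 × 11.122% = 28.650%; on $4,000,000 that is $1,146,000.

$1,150,000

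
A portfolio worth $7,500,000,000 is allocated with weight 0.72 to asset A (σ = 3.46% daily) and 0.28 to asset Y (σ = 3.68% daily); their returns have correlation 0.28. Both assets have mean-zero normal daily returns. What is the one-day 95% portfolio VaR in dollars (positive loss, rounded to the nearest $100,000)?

$364,000,000

σ_p² = 0.72²·3.46² + 0.28²·3.68² + 2·0.28·0.72·0.28·3.46·3.68 = 8.7053 (%²).
σ_p = √8.7053 = 2.950%.
At 95%, z = 1.645.
VaR = 1.645 × 2.950% = 4.853%; on $7,500,000,000 that is $363,975,000.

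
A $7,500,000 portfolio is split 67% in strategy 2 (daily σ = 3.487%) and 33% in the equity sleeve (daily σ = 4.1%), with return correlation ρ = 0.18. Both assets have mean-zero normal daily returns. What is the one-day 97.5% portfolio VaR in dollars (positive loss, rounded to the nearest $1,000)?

$427,000

σ_p² = 0.67²·3.487² + 0.33²·4.1² + 2·0.18·0.67·0.33·3.487·4.1 = 8.4268 (%²).
σ_p = √8.4268 = 2.903%.
At 97.5%, z = 1.960.
VaR = 1.960 × 2.903% = 5.690%; on $7,500,000 that is $426,750.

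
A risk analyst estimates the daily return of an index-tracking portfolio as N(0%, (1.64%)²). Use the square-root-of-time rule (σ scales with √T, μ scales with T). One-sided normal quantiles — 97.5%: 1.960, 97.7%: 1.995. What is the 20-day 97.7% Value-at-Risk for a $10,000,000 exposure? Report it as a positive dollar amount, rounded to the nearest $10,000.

$1,460,000

σ_{20d} = 1.64% × √20 = 7.334%.
VaR = 1.995 × 7.334% = 14.631%.
On $10,000,000: 0.14631 × $10,000,000 = $1,463,100.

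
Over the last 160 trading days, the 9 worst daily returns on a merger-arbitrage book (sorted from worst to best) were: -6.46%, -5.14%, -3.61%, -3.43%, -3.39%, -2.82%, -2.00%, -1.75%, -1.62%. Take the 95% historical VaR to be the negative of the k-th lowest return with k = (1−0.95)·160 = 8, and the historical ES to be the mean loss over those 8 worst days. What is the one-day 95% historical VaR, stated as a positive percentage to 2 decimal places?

k = 8; the 8th lowest return is -1.75%, so VaR = 1.75%.

1.75%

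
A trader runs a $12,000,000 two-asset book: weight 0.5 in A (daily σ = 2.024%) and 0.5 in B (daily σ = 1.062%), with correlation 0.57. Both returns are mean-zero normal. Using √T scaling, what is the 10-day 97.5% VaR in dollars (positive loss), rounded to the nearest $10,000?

σ_p = √(0.5²·2.024² + 0.5²·1.062² + 2·0.57·0.5·0.5·2.024·1.062) = 1.385%.
σ_{10d} = 1.385% × √10 = 4.380%.
z(97.5%) = 1.960.
VaR = 1.960 × 4.380% = 8.585%; on $12,000,000 that is $1,030,200.

$1,030,000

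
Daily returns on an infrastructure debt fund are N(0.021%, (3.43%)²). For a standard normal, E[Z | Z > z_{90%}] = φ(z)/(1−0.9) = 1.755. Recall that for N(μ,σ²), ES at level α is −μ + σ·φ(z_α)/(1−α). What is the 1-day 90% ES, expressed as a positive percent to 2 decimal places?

6.00%

ES = −(0.021%) + 3.43% × 1.755 = 5.999%.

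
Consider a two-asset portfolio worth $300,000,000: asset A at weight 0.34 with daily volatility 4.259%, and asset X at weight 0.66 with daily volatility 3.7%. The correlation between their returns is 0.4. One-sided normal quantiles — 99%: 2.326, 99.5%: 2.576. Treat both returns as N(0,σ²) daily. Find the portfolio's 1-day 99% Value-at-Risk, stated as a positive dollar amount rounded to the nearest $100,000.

$23,000,000

σ_p² = 0.34²·4.259² + 0.66²·3.7² + 2·0.4·0.34·0.66·4.259·3.7 = 10.8892 (%²).
σ_p = √10.8892 = 3.300%.
VaR = 2.326 × 3.300% = 7.676%; on $300,000,000 that is $23,028,000.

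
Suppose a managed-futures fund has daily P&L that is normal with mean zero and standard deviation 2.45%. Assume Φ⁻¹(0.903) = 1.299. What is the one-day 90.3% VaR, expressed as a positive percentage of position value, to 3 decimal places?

3.183%

VaR = z·σ = 1.299 × 2.45% = 3.183%.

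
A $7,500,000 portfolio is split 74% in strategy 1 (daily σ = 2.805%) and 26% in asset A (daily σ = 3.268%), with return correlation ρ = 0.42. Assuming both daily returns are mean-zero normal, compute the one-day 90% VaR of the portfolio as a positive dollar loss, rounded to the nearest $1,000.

$245,000

σ_p² = 0.74²·2.805² + 0.26²·3.268² + 2·0.42·0.74·0.26·2.805·3.268 = 6.5120 (%²).
σ_p = √6.5120 = 2.552%.
At 90%, z = 1.282.
VaR = 1.282 × 2.552% = 3.272%; on $7,500,000 that is $245,400.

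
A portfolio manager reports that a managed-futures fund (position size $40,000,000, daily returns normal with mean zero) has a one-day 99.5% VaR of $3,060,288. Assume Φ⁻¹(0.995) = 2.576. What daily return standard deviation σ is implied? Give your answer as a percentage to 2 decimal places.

2.97%

VaR as a fraction: $3,060,288 / $40,000,000 = 7.651%.
σ = VaR / z = 7.651% / 2.576 = 2.970%.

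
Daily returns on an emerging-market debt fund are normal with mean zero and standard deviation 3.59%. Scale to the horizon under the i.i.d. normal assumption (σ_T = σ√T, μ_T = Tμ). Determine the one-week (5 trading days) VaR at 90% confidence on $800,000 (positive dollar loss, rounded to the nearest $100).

At 90%, z = 1.282.
σ_{5d} = 3.59% × √5 = 8.027%.
VaR = 1.282 × 8.027% = 10.291%.
On $800,000: 0.10291 × $800,000 = $82,328.

$82,300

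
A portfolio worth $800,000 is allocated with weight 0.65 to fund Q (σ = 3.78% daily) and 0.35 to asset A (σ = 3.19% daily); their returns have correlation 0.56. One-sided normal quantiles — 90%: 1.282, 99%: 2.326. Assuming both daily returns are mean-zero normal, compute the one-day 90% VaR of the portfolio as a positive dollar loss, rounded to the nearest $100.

$33,000

σ_p² = 0.65²·3.78² + 0.35²·3.19² + 2·0.56·0.65·0.35·3.78·3.19 = 10.3559 (%²).
σ_p = √10.3559 = 3.218%.
VaR = 1.282 × 3.218% = 4.125%; on $800,000 that is $33,000.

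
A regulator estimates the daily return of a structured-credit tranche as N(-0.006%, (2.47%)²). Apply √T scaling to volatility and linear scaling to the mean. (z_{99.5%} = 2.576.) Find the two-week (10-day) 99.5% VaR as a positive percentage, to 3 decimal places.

20.181%

σ_{10d} = 2.47% × √10 = 7.811%; μ_{10d} = 10 × -0.006% = -0.060%.
VaR = −(-0.060%) + 2.576 × 7.811% = 20.181%.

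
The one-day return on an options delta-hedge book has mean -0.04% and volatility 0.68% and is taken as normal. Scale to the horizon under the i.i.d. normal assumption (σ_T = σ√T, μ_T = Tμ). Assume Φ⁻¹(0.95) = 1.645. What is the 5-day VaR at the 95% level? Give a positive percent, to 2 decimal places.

σ_{5d} = 0.68% × √5 = 1.521%; μ_{5d} = 5 × -0.04% = -0.200%.
VaR = −(-0.200%) + 1.645 × 1.521% = 2.702%.

2.70%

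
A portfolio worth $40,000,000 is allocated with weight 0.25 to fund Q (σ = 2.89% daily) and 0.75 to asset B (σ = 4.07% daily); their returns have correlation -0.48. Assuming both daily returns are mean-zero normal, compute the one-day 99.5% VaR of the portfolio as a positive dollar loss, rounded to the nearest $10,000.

$2,860,000

σ_p² = 0.25²·2.89² + 0.75²·4.07² + 2·-0.48·0.25·0.75·2.89·4.07 = 7.7225 (%²).
σ_p = √7.7225 = 2.779%.
At 99.5%, z = 2.576.
VaR = 2.576 × 2.779% = 7.159%; on $40,000,000 that is $2,863,600.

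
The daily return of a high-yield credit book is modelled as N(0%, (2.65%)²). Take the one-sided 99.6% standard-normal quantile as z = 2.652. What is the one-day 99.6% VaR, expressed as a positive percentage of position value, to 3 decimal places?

7.028%

VaR = z·σ = 2.652 × 2.65% = 7.028%.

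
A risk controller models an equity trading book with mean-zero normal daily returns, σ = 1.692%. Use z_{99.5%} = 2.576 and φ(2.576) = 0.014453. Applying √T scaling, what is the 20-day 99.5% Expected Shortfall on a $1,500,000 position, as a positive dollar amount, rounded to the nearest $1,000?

$328,000

σ_{20d} = 1.692% × √20 = 7.567%.
ES multiplier = φ(z)/(1−α) = 0.014453/0.005 = 2.891.
ES = 7.567% × 2.891 = 21.876%; on $1,500,000: $328,140.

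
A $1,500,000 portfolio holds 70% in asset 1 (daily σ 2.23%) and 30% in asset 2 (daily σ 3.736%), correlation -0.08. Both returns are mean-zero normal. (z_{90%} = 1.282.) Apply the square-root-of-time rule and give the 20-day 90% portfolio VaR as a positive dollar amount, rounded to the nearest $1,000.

σ_p = √(0.7²·2.23² + 0.3²·3.736² + 2·-0.08·0.7·0.3·2.23·3.736) = 1.847%.
σ_{20d} = 1.847% × √20 = 8.260%.
VaR = 1.282 × 8.260% = 10.589%; on $1,500,000 that is $158,835.

$159,000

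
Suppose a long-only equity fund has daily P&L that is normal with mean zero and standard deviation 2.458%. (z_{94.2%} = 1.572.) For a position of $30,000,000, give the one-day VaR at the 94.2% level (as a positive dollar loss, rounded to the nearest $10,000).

$1,160,000

VaR = z·σ = 1.572 × 2.458% = 3.864%.
On $30,000,000: 0.03864 × $30,000,000 = $1,159,200.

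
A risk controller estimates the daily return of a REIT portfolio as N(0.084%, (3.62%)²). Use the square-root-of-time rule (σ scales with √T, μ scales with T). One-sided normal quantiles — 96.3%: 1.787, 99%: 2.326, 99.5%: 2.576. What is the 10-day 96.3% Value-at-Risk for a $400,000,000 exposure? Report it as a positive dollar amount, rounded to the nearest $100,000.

$78,500,000

σ_{10d} = 3.62% × √10 = 11.447%; μ_{10d} = 10 × 0.084% = 0.840%.
VaR = −(0.840%) + 1.787 × 11.447% = 19.616%.
On $400,000,000: 0.19616 × $400,000,000 = $78,464,000.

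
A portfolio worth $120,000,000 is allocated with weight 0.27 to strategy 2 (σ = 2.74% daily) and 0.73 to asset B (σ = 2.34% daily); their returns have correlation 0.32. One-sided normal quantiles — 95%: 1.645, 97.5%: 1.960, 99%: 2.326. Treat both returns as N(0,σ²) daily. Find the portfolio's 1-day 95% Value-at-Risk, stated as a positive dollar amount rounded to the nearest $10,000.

σ_p² = 0.27²·2.74² + 0.73²·2.34² + 2·0.32·0.27·0.73·2.74·2.34 = 4.2740 (%²).
σ_p = √4.2740 = 2.067%.
VaR = 1.645 × 2.067% = 3.400%; on $120,000,000 that is $4,080,000.

$4,080,000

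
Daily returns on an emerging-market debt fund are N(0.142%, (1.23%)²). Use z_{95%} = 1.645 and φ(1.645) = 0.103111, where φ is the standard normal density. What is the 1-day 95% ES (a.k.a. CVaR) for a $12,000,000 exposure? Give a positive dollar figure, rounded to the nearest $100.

Tail multiplier: φ(z)/(1−α) = 0.103111 / 0.05 = 2.062.
ES = −(0.142%) + 1.23% × 2.062 = 2.394%.
On $12,000,000: 0.02394 × $12,000,000 = $287,280.

$287,300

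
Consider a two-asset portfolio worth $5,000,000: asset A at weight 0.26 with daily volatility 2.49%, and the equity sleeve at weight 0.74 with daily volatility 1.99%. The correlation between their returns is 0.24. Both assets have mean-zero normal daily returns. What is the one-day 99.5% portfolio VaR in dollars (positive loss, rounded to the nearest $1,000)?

$225,000

σ_p² = 0.26²·2.49² + 0.74²·1.99² + 2·0.24·0.26·0.74·2.49·1.99 = 3.0453 (%²).
σ_p = √3.0453 = 1.745%.
At 99.5%, z = 2.576.
VaR = 2.576 × 1.745% = 4.495%; on $5,000,000 that is $224,750.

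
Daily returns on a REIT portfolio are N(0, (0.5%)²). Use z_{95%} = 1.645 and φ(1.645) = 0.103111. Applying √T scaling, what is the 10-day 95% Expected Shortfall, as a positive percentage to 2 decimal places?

3.26%

σ_{10d} = 0.5% × √10 = 1.581%.
ES multiplier = φ(z)/(1−α) = 0.103111/0.05 = 2.062.
ES = 1.581% × 2.062 = 3.260%.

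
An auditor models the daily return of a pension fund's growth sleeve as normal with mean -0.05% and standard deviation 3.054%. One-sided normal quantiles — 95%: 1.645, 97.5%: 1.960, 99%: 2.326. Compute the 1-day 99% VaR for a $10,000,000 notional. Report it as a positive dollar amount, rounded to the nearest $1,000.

VaR = −μ + z·σ = −(-0.05%) + 2.326 × 3.054% = 7.154%.
On $10,000,000: 0.07154 × $10,000,000 = $715,400.

$715,000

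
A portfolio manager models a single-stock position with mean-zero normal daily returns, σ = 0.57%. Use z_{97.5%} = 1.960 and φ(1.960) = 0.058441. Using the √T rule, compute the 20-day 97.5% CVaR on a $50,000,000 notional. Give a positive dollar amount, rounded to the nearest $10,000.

σ_{20d} = 0.57% × √20 = 2.549%.
ES multiplier = φ(z)/(1−α) = 0.058441/0.025 = 2.338.
ES = 2.549% × 2.338 = 5.960%; on $50,000,000: $2,980,000.

$2,980,000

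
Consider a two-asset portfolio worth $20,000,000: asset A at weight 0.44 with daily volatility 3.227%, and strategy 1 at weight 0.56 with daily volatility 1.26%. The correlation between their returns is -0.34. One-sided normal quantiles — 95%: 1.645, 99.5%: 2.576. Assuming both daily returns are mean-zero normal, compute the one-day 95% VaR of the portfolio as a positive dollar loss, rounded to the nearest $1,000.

$445,000

σ_p² = 0.44²·3.227² + 0.56²·1.26² + 2·-0.34·0.44·0.56·3.227·1.26 = 1.8327 (%²).
σ_p = √1.8327 = 1.354%.
VaR = 1.645 × 1.354% = 2.227%; on $20,000,000 that is $445,400.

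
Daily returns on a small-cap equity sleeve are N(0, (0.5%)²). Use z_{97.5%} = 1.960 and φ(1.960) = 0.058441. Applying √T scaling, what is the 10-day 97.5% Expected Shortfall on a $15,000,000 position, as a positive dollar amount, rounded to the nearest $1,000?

$554,000

σ_{10d} = 0.5% × √10 = 1.581%.
ES multiplier = φ(z)/(1−α) = 0.058441/0.025 = 2.338.
ES = 1.581% × 2.338 = 3.696%; on $15,000,000: $554,400.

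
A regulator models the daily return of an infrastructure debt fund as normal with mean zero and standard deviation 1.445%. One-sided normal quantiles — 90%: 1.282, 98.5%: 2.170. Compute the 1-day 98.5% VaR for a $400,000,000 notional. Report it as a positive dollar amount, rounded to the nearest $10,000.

$12,540,000

VaR = z·σ = 2.170 × 1.445% = 3.136%.
On $400,000,000: 0.03136 × $400,000,000 = $12,544,000.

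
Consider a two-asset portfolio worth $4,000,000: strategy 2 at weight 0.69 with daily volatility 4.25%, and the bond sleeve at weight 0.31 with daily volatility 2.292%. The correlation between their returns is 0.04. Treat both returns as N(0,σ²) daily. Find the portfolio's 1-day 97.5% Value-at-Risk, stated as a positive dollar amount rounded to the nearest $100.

σ_p² = 0.69²·4.25² + 0.31²·2.292² + 2·0.04·0.69·0.31·4.25·2.292 = 9.2711 (%²).
σ_p = √9.2711 = 3.045%.
At 97.5%, z = 1.960.
VaR = 1.960 × 3.045% = 5.968%; on $4,000,000 that is $238,720.

$238,700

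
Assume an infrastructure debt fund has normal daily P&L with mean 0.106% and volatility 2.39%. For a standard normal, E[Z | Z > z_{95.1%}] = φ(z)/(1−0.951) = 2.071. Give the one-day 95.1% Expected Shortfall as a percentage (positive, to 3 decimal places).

4.844%

ES = −(0.106%) + 2.39% × 2.071 = 4.844%.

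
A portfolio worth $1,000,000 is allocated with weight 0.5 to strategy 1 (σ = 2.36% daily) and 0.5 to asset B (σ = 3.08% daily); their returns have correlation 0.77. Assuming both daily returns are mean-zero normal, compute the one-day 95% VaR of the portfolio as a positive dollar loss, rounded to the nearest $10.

σ_p² = 0.5²·2.36² + 0.5²·3.08² + 2·0.77·0.5·0.5·2.36·3.08 = 6.5625 (%²).
σ_p = √6.5625 = 2.562%.
At 95%, z = 1.645.
VaR = 1.645 × 2.562% = 4.214%; on $1,000,000 that is $42,140.

$42,140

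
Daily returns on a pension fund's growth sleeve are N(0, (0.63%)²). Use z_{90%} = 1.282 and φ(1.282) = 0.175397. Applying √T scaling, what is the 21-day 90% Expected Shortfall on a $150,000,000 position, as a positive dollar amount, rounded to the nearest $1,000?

σ_{21d} = 0.63% × √21 = 2.887%.
ES multiplier = φ(z)/(1−α) = 0.175397/0.1 = 1.754.
ES = 2.887% × 1.754 = 5.064%; on $150,000,000: $7,596,000.

$7,596,000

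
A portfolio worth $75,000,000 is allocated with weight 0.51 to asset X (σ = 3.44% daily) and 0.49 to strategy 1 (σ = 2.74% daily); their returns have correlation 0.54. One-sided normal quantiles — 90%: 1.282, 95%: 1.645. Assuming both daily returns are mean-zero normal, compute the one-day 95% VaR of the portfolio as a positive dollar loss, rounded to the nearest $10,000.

$3,360,000

σ_p² = 0.51²·3.44² + 0.49²·2.74² + 2·0.54·0.51·0.49·3.44·2.74 = 7.4244 (%²).
σ_p = √7.4244 = 2.725%.
VaR = 1.645 × 2.725% = 4.483%; on $75,000,000 that is $3,362,250.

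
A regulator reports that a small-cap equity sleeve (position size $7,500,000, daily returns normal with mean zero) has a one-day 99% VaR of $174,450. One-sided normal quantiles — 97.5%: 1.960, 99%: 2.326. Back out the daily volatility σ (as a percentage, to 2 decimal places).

1.00%

VaR as a fraction: $174,450 / $7,500,000 = 2.326%.
σ = VaR / z = 2.326% / 2.326 = 1.000%.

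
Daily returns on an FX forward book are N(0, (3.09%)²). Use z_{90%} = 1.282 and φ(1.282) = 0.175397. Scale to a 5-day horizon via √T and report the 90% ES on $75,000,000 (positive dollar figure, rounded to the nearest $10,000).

$9,090,000

σ_{5d} = 3.09% × √5 = 6.909%.
ES multiplier = φ(z)/(1−α) = 0.175397/0.1 = 1.754.
ES = 6.909% × 1.754 = 12.118%; on $75,000,000: $9,088,500.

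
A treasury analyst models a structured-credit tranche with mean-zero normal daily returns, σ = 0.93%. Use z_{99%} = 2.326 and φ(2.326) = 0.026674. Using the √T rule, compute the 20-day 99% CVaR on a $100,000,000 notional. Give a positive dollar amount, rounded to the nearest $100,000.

σ_{20d} = 0.93% × √20 = 4.159%.
ES multiplier = φ(z)/(1−α) = 0.026674/0.01 = 2.667.
ES = 4.159% × 2.667 = 11.092%; on $100,000,000: $11,092,000.

$11,100,000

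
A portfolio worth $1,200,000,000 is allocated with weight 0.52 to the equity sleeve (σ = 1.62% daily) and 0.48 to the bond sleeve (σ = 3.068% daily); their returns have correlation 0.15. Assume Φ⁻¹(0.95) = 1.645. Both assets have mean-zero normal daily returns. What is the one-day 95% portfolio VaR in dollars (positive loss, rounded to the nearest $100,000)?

$35,600,000

σ_p² = 0.52²·1.62² + 0.48²·3.068² + 2·0.15·0.52·0.48·1.62·3.068 = 3.2505 (%²).
σ_p = √3.2505 = 1.803%.
VaR = 1.645 × 1.803% = 2.966%; on $1,200,000,000 that is $35,592,000.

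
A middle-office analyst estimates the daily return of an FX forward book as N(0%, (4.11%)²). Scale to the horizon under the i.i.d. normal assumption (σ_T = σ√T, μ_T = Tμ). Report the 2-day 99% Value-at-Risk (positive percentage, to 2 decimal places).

At 99%, z = 2.326.
σ_{2d} = 4.11% × √2 = 5.812%.
VaR = 2.326 × 5.812% = 13.519%.

13.52%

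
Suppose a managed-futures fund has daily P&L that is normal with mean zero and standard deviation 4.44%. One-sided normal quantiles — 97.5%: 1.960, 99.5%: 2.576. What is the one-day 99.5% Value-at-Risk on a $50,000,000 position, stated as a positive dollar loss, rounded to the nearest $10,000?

VaR = z·σ = 2.576 × 4.44% = 11.437%.
On $50,000,000: 0.11437 × $50,000,000 = $5,718,500.

$5,720,000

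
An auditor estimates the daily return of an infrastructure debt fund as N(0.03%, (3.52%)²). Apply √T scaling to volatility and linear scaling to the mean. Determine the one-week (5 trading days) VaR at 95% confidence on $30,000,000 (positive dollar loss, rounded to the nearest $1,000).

$3,839,000

At 95%, z = 1.645.
σ_{5d} = 3.52% × √5 = 7.871%; μ_{5d} = 5 × 0.03% = 0.150%.
VaR = −(0.150%) + 1.645 × 7.871% = 12.798%.
On $30,000,000: 0.12798 × $30,000,000 = $3,839,400.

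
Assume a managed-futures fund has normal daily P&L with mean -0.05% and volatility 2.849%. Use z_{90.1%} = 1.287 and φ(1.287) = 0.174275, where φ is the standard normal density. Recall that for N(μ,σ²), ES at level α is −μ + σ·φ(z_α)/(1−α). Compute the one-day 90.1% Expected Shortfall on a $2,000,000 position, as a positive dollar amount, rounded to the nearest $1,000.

$101,000

Tail multiplier: φ(z)/(1−α) = 0.174275 / 0.099 = 1.760.
ES = −(-0.05%) + 2.849% × 1.760 = 5.064%.
On $2,000,000: 0.05064 × $2,000,000 = $101,280.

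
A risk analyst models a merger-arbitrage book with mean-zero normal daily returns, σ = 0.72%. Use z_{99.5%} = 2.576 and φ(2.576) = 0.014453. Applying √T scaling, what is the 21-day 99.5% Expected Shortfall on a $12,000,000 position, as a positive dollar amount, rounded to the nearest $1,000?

$1,144,000

σ_{21d} = 0.72% × √21 = 3.299%.
ES multiplier = φ(z)/(1−α) = 0.014453/0.005 = 2.891.
ES = 3.299% × 2.891 = 9.537%; on $12,000,000: $1,144,440.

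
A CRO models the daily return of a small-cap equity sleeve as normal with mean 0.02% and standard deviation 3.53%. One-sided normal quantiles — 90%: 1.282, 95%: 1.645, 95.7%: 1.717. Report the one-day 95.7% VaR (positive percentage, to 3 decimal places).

VaR = −μ + z·σ = −(0.02%) + 1.717 × 3.53% = 6.041%.

6.041%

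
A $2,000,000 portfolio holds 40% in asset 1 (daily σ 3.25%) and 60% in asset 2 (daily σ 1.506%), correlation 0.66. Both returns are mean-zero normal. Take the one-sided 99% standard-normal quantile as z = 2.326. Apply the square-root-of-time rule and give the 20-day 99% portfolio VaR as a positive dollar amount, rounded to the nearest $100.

σ_p = √(0.4²·3.25² + 0.6²·1.506² + 2·0.66·0.4·0.6·3.25·1.506) = 2.014%.
σ_{20d} = 2.014% × √20 = 9.007%.
VaR = 2.326 × 9.007% = 20.950%; on $2,000,000 that is $419,000.

$419,000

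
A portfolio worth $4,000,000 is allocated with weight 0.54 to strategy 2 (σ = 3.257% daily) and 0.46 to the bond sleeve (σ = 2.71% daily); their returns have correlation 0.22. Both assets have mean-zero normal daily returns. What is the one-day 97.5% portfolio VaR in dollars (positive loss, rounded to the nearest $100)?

$185,700

σ_p² = 0.54²·3.257² + 0.46²·2.71² + 2·0.22·0.54·0.46·3.257·2.71 = 5.6120 (%²).
σ_p = √5.6120 = 2.369%.
At 97.5%, z = 1.960.
VaR = 1.960 × 2.369% = 4.643%; on $4,000,000 that is $185,720.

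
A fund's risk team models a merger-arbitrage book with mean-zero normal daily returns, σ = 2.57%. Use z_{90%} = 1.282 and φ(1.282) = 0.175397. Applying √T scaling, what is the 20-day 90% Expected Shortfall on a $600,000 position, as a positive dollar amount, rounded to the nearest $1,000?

$121,000

σ_{20d} = 2.57% × √20 = 11.493%.
ES multiplier = φ(z)/(1−α) = 0.175397/0.1 = 1.754.
ES = 11.493% × 1.754 = 20.159%; on $600,000: $120,954.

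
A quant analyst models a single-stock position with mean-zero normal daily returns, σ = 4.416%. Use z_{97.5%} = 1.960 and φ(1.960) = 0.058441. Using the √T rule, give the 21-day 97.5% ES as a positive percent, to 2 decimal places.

47.31%

σ_{21d} = 4.416% × √21 = 20.237%.
ES multiplier = φ(z)/(1−α) = 0.058441/0.025 = 2.338.
ES = 20.237% × 2.338 = 47.314%.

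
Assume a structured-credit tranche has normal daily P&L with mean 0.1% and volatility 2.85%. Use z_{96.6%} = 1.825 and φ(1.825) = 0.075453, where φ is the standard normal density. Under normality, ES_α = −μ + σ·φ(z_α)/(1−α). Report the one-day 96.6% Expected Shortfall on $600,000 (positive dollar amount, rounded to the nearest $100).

$37,300

Tail multiplier: φ(z)/(1−α) = 0.075453 / 0.034 = 2.219.
ES = −(0.1%) + 2.85% × 2.219 = 6.224%.
On $600,000: 0.06224 × $600,000 = $37,344.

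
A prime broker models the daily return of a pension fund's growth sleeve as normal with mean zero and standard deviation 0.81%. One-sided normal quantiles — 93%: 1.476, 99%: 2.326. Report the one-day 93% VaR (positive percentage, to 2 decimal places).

1.20%

VaR = z·σ = 1.476 × 0.81% = 1.196%.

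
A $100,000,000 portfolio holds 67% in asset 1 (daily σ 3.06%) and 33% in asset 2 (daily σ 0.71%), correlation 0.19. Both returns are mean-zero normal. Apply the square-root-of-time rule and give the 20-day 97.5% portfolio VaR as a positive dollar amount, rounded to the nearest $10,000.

σ_p = √(0.67²·3.06² + 0.33²·0.71² + 2·0.19·0.67·0.33·3.06·0.71) = 2.107%.
σ_{20d} = 2.107% × √20 = 9.423%.
z(97.5%) = 1.960.
VaR = 1.960 × 9.423% = 18.469%; on $100,000,000 that is $18,469,000.

$18,470,000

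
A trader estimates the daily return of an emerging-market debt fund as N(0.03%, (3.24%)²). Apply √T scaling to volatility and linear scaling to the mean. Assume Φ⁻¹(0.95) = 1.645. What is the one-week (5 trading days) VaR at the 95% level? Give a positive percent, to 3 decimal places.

11.768%

σ_{5d} = 3.24% × √5 = 7.245%; μ_{5d} = 5 × 0.03% = 0.150%.
VaR = −(0.150%) + 1.645 × 7.245% = 11.768%.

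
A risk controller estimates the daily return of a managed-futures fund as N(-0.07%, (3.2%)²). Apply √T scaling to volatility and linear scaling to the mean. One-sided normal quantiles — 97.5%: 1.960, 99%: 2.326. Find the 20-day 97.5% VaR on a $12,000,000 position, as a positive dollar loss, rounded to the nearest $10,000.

σ_{20d} = 3.2% × √20 = 14.311%; μ_{20d} = 20 × -0.07% = -1.400%.
VaR = −(-1.400%) + 1.960 × 14.311% = 29.450%.
On $12,000,000: 0.29450 × $12,000,000 = $3,534,000.

$3,530,000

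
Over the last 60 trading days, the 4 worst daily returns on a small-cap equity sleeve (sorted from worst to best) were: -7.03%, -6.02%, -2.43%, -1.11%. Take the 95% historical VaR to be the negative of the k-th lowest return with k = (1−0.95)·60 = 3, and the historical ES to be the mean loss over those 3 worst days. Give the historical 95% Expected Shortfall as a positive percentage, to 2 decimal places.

5.16%

The 3 worst returns sum to -15.48%.
ES = −(-15.48%) / 3 = 5.16%.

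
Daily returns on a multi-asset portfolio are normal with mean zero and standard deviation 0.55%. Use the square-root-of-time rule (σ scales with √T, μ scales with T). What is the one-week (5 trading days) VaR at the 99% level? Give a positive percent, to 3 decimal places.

2.861%

At 99%, z = 2.326.
σ_{5d} = 0.55% × √5 = 1.230%.
VaR = 2.326 × 1.230% = 2.861%.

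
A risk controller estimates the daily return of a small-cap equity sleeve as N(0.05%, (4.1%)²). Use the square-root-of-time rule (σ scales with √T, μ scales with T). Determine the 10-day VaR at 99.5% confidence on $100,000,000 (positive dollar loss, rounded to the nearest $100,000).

At 99.5%, z = 2.576.
σ_{10d} = 4.1% × √10 = 12.965%; μ_{10d} = 10 × 0.05% = 0.500%.
VaR = −(0.500%) + 2.576 × 12.965% = 32.898%.
On $100,000,000: 0.32898 × $100,000,000 = $32,898,000.

$32,900,000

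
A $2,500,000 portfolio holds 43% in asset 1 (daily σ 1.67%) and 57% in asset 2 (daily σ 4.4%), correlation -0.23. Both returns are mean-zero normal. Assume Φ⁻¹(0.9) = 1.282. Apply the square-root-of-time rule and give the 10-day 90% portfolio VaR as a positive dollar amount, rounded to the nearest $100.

$247,800

σ_p = √(0.43²·1.67² + 0.57²·4.4² + 2·-0.23·0.43·0.57·1.67·4.4) = 2.445%.
σ_{10d} = 2.445% × √10 = 7.732%.
VaR = 1.282 × 7.732% = 9.912%; on $2,500,000 that is $247,800.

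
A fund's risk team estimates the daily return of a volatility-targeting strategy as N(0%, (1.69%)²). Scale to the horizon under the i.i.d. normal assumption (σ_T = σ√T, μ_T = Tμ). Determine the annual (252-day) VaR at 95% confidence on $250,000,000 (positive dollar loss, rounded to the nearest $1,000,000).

$110,000,000

At 95%, z = 1.645.
σ_{252d} = 1.69% × √252 = 26.828%.
VaR = 1.645 × 26.828% = 44.132%.
On $250,000,000: 0.44132 × $250,000,000 = $110,330,000.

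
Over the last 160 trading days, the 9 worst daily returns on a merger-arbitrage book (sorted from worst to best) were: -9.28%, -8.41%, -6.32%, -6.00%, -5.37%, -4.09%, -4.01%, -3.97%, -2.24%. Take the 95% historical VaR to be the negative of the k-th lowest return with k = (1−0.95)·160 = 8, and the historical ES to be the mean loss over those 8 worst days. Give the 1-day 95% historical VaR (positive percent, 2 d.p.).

k = 8; the 8th lowest return is -3.97%, so VaR = 3.97%.

3.97%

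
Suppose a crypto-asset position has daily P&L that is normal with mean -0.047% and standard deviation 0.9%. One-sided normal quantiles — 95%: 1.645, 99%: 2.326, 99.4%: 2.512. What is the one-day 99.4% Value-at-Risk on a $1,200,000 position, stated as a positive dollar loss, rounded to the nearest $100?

$27,700

VaR = −μ + z·σ = −(-0.047%) + 2.512 × 0.9% = 2.308%.
On $1,200,000: 0.02308 × $1,200,000 = $27,696.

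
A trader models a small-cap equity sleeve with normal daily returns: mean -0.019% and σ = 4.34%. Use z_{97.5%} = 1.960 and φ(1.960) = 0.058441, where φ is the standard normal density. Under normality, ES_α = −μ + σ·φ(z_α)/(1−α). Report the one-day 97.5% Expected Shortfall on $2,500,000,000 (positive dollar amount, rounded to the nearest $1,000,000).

$254,000,000

Tail multiplier: φ(z)/(1−α) = 0.058441 / 0.025 = 2.338.
ES = −(-0.019%) + 4.34% × 2.338 = 10.166%.
On $2,500,000,000: 0.10166 × $2,500,000,000 = $254,150,000.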